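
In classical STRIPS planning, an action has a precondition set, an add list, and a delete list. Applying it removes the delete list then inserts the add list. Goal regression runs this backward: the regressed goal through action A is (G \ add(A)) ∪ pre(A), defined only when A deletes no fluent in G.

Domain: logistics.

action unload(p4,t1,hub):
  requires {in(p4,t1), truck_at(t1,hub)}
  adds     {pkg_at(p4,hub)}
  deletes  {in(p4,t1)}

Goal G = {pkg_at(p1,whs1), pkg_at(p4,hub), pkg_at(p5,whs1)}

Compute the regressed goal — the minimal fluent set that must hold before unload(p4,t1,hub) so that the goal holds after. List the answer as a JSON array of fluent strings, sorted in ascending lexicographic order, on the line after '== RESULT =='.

Compute (G \ add) ∪ pre:
  G ∩ del = {}  (empty — regression defined)
  G \ add = {pkg_at(p1,whs1), pkg_at(p4,hub), pkg_at(p5,whs1)} \ {pkg_at(p4,hub)} = {pkg_at(p1,whs1), pkg_at(p5,whs1)}
  ∪ pre   = {pkg_at(p1,whs1), pkg_at(p5,whs1)} ∪ {in(p4,t1), truck_at(t1,hub)}
          = {in(p4,t1), pkg_at(p1,whs1), pkg_at(p5,whs1), truck_at(t1,hub)}

== RESULT ==
["in(p4,t1)", "pkg_at(p1,whs1)", "pkg_at(p5,whs1)", "truck_at(t1,hub)"]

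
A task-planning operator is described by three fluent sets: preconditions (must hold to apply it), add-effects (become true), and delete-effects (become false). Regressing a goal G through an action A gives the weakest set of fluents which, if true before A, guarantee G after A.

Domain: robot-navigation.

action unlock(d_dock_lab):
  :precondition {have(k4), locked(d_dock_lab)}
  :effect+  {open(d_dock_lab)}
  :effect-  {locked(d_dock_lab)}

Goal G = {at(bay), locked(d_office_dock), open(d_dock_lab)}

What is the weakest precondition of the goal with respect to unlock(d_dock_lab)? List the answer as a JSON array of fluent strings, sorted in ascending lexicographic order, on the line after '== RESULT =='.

Regress:
  G ∩ del = {}  (empty — regression defined)
  G \ add = {at(bay), locked(d_office_dock), open(d_dock_lab)} \ {open(d_dock_lab)} = {at(bay), locked(d_office_dock)}
  ∪ pre   = {at(bay), locked(d_office_dock)} ∪ {have(k4), locked(d_dock_lab)}
          = {at(bay), have(k4), locked(d_dock_lab), locked(d_office_dock)}

== RESULT ==
["at(bay)", "have(k4)", "locked(d_dock_lab)", "locked(d_office_dock)"]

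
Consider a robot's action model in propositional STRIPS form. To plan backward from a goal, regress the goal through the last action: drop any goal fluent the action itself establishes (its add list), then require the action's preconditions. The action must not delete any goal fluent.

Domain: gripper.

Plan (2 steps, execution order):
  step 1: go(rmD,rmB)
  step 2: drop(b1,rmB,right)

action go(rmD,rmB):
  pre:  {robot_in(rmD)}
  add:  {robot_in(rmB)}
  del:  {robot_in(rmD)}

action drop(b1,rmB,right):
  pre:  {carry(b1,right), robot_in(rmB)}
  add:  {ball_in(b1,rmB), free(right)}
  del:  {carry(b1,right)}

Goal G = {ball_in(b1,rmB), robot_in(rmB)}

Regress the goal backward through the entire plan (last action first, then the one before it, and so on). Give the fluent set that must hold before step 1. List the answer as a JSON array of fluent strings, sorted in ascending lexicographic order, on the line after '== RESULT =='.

Work backward from the goal:
  through step 2 (drop(b1,rmB,right)): drop {ball_in(b1,rmB)}, keep {robot_in(rmB)}, require {carry(b1,right), robot_in(rmB)}
    → {carry(b1,right), robot_in(rmB)}
  through step 1 (go(rmD,rmB)): drop {robot_in(rmB)}, keep {carry(b1,right)}, require {robot_in(rmD)}
    → {carry(b1,right), robot_in(rmD)}

== RESULT ==
["carry(b1,right)", "robot_in(rmD)"]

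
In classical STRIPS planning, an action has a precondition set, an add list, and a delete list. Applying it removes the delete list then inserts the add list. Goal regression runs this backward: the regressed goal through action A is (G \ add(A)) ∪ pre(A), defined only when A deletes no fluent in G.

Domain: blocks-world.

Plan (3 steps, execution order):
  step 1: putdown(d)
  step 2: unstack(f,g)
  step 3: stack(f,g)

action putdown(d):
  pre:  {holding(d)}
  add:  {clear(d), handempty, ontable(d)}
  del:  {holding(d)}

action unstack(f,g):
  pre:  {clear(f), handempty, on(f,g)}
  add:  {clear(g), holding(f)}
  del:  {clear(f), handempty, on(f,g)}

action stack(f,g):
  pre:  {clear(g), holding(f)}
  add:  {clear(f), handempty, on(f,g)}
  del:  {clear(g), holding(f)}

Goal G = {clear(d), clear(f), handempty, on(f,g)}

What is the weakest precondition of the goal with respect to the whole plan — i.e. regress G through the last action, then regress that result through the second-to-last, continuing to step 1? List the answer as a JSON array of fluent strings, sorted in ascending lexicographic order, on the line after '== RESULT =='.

Regress step by step:
  through step 3 (stack(f,g)): drop {clear(f), handempty, on(f,g)}, keep {clear(d)}, require {clear(g), holding(f)}
    → {clear(d), clear(g), holding(f)}
  through step 2 (unstack(f,g)): drop {clear(g), holding(f)}, keep {clear(d)}, require {clear(f), handempty, on(f,g)}
    → {clear(d), clear(f), handempty, on(f,g)}
  through step 1 (putdown(d)): drop {clear(d), handempty}, keep {clear(f), on(f,g)}, require {holding(d)}
    → {clear(f), holding(d), on(f,g)}

== RESULT ==
["clear(f)", "holding(d)", "on(f,g)"]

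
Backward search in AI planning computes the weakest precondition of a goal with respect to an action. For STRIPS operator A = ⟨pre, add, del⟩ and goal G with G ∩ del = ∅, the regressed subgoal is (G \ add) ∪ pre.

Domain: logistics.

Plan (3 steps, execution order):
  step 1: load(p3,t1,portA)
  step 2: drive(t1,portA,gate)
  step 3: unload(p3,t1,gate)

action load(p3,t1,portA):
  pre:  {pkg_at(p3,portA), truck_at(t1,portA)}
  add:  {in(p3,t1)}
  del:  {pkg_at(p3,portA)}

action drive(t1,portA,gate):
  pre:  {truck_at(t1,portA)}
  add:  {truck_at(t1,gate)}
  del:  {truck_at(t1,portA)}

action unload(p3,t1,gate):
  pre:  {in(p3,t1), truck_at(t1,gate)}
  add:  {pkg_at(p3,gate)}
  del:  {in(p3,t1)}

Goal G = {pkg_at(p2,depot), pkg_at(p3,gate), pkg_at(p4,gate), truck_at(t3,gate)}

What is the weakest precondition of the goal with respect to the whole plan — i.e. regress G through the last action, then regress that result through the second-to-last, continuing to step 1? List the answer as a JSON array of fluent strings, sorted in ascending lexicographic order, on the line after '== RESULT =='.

Work backward from the goal:
  through step 3 (unload(p3,t1,gate)): drop {pkg_at(p3,gate)}, keep {pkg_at(p2,depot), pkg_at(p4,gate), truck_at(t3,gate)}, require {in(p3,t1), truck_at(t1,gate)}
    → {in(p3,t1), pkg_at(p2,depot), pkg_at(p4,gate), truck_at(t1,gate), truck_at(t3,gate)}
  through step 2 (drive(t1,portA,gate)): drop {truck_at(t1,gate)}, keep {in(p3,t1), pkg_at(p2,depot), pkg_at(p4,gate), truck_at(t3,gate)}, require {truck_at(t1,portA)}
    → {in(p3,t1), pkg_at(p2,depot), pkg_at(p4,gate), truck_at(t1,portA), truck_at(t3,gate)}
  through step 1 (load(p3,t1,portA)): drop {in(p3,t1)}, keep {pkg_at(p2,depot), pkg_at(p4,gate), truck_at(t1,portA), truck_at(t3,gate)}, require {pkg_at(p3,portA), truck_at(t1,portA)}
    → {pkg_at(p2,depot), pkg_at(p3,portA), pkg_at(p4,gate), truck_at(t1,portA), truck_at(t3,gate)}

== RESULT ==
["pkg_at(p2,depot)", "pkg_at(p3,portA)", "pkg_at(p4,gate)", "truck_at(t1,portA)", "truck_at(t3,gate)"]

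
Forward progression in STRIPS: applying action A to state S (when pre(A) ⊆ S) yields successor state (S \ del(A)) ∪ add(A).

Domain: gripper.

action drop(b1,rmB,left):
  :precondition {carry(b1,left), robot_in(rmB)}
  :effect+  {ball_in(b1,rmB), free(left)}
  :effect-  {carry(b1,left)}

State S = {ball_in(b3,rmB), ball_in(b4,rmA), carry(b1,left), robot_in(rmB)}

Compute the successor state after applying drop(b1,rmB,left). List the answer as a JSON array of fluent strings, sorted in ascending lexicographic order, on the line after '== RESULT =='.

Progress:
  pre ⊆ S: {carry(b1,left), robot_in(rmB)} ⊆ S  — applicable
  S \ del = {ball_in(b3,rmB), ball_in(b4,rmA), robot_in(rmB)}
  ∪ add   = {ball_in(b1,rmB), ball_in(b3,rmB), ball_in(b4,rmA), free(left), robot_in(rmB)}

== RESULT ==
["ball_in(b1,rmB)", "ball_in(b3,rmB)", "ball_in(b4,rmA)", "free(left)", "robot_in(rmB)"]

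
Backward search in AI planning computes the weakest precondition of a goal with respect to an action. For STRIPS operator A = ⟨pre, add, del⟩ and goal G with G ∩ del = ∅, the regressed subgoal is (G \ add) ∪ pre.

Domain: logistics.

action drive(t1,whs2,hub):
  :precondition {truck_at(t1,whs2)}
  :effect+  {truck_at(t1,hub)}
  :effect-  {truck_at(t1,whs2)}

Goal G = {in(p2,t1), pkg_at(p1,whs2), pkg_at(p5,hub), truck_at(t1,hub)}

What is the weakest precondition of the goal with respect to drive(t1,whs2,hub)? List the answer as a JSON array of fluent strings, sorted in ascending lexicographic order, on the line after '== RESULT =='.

Compute (G \ add) ∪ pre:
  G ∩ del = {}  (empty — regression defined)
  G \ add = {in(p2,t1), pkg_at(p1,whs2), pkg_at(p5,hub), truck_at(t1,hub)} \ {truck_at(t1,hub)} = {in(p2,t1), pkg_at(p1,whs2), pkg_at(p5,hub)}
  ∪ pre   = {in(p2,t1), pkg_at(p1,whs2), pkg_at(p5,hub)} ∪ {truck_at(t1,whs2)}
          = {in(p2,t1), pkg_at(p1,whs2), pkg_at(p5,hub), truck_at(t1,whs2)}

== RESULT ==
["in(p2,t1)", "pkg_at(p1,whs2)", "pkg_at(p5,hub)", "truck_at(t1,whs2)"]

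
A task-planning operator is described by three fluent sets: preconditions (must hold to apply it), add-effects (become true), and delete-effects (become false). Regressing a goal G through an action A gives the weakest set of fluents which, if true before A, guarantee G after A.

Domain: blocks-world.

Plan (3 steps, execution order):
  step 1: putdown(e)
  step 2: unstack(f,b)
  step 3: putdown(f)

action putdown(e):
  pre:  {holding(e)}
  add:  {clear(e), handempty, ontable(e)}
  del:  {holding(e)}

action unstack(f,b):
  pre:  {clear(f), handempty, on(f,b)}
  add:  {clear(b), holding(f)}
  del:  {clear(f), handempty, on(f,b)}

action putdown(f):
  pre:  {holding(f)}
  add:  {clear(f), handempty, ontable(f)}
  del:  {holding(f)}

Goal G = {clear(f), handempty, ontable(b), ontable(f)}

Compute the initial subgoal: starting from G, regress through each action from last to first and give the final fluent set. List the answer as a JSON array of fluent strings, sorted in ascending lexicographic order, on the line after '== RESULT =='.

Regress step by step:
  through step 3 (putdown(f)): drop {clear(f), handempty, ontable(f)}, keep {ontable(b)}, require {holding(f)}
    → {holding(f), ontable(b)}
  through step 2 (unstack(f,b)): drop {holding(f)}, keep {ontable(b)}, require {clear(f), handempty, on(f,b)}
    → {clear(f), handempty, on(f,b), ontable(b)}
  through step 1 (putdown(e)): drop {handempty}, keep {clear(f), on(f,b), ontable(b)}, require {holding(e)}
    → {clear(f), holding(e), on(f,b), ontable(b)}

== RESULT ==
["clear(f)", "holding(e)", "on(f,b)", "ontable(b)"]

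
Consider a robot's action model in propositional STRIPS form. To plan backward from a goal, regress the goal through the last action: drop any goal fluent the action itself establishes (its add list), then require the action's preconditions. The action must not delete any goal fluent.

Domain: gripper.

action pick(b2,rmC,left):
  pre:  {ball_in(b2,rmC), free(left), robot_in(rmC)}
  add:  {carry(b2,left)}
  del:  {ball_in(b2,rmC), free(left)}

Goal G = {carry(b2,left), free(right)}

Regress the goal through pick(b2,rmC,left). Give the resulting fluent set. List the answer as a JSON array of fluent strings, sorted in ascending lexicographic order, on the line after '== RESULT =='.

Regress:
  G ∩ del = {}  (empty — regression defined)
  G \ add = {carry(b2,left), free(right)} \ {carry(b2,left)} = {free(right)}
  ∪ pre   = {free(right)} ∪ {ball_in(b2,rmC), free(left), robot_in(rmC)}
          = {ball_in(b2,rmC), free(left), free(right), robot_in(rmC)}

== RESULT ==
["ball_in(b2,rmC)", "free(left)", "free(right)", "robot_in(rmC)"]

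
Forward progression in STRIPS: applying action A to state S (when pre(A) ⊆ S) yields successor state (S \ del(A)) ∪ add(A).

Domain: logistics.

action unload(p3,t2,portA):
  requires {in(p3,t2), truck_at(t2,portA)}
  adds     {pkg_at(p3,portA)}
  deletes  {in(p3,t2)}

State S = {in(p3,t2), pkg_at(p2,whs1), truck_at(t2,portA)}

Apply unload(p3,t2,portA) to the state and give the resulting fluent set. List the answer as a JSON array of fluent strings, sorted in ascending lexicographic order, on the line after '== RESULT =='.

Compute (S \ del) ∪ add:
  pre ⊆ S: {in(p3,t2), truck_at(t2,portA)} ⊆ S  — applicable
  S \ del = {pkg_at(p2,whs1), truck_at(t2,portA)}
  ∪ add   = {pkg_at(p2,whs1), pkg_at(p3,portA), truck_at(t2,portA)}

== RESULT ==
["pkg_at(p2,whs1)", "pkg_at(p3,portA)", "truck_at(t2,portA)"]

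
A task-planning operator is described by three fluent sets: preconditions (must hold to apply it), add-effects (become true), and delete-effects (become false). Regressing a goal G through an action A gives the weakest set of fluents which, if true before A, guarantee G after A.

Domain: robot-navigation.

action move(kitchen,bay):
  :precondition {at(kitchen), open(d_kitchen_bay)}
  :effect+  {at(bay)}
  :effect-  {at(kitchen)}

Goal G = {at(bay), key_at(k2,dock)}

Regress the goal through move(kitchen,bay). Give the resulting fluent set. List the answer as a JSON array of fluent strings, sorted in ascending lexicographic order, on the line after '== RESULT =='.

Compute (G \ add) ∪ pre:
  G ∩ del = {}  (empty — regression defined)
  G \ add = {at(bay), key_at(k2,dock)} \ {at(bay)} = {key_at(k2,dock)}
  ∪ pre   = {key_at(k2,dock)} ∪ {at(kitchen), open(d_kitchen_bay)}
          = {at(kitchen), key_at(k2,dock), open(d_kitchen_bay)}

== RESULT ==
["at(kitchen)", "key_at(k2,dock)", "open(d_kitchen_bay)"]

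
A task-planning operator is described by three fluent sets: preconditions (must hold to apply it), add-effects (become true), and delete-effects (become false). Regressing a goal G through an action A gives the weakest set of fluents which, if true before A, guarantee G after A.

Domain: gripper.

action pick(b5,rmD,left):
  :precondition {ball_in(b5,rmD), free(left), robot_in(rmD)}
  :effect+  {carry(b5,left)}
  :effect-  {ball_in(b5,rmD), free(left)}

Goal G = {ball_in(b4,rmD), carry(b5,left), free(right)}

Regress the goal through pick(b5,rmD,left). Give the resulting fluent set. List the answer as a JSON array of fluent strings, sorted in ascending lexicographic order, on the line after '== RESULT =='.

Regress:
  G ∩ del = {}  (empty — regression defined)
  G \ add = {ball_in(b4,rmD), carry(b5,left), free(right)} \ {carry(b5,left)} = {ball_in(b4,rmD), free(right)}
  ∪ pre   = {ball_in(b4,rmD), free(right)} ∪ {ball_in(b5,rmD), free(left), robot_in(rmD)}
          = {ball_in(b4,rmD), ball_in(b5,rmD), free(left), free(right), robot_in(rmD)}

== RESULT ==
["ball_in(b4,rmD)", "ball_in(b5,rmD)", "free(left)", "free(right)", "robot_in(rmD)"]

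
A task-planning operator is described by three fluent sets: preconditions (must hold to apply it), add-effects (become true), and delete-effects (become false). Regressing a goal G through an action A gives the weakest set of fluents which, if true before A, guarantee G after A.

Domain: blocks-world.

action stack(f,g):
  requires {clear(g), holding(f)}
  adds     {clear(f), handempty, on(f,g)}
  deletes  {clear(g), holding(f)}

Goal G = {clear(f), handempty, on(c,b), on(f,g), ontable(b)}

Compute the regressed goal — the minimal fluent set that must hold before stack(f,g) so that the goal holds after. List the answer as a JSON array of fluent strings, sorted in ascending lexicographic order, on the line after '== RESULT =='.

Compute (G \ add) ∪ pre:
  G ∩ del = {}  (empty — regression defined)
  G \ add = {clear(f), handempty, on(c,b), on(f,g), ontable(b)} \ {clear(f), handempty, on(f,g)} = {on(c,b), ontable(b)}
  ∪ pre   = {on(c,b), ontable(b)} ∪ {clear(g), holding(f)}
          = {clear(g), holding(f), on(c,b), ontable(b)}

== RESULT ==
["clear(g)", "holding(f)", "on(c,b)", "ontable(b)"]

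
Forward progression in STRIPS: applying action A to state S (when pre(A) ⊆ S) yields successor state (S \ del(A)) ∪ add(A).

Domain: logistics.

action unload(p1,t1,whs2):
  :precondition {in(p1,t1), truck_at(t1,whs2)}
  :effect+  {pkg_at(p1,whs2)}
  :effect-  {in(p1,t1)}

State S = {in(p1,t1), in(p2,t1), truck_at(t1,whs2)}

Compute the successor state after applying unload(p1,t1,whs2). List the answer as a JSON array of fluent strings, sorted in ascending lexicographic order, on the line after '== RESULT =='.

Compute (S \ del) ∪ add:
  pre ⊆ S: {in(p1,t1), truck_at(t1,whs2)} ⊆ S  — applicable
  S \ del = {in(p2,t1), truck_at(t1,whs2)}
  ∪ add   = {in(p2,t1), pkg_at(p1,whs2), truck_at(t1,whs2)}

== RESULT ==
["in(p2,t1)", "pkg_at(p1,whs2)", "truck_at(t1,whs2)"]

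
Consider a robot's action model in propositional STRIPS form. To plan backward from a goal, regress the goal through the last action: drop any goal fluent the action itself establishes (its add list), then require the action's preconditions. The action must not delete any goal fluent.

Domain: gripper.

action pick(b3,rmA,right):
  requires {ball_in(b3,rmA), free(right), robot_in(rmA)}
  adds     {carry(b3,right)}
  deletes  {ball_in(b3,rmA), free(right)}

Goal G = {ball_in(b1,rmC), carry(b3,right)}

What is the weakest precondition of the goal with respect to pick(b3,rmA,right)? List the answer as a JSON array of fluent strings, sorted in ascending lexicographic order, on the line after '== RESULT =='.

Compute (G \ add) ∪ pre:
  G ∩ del = {}  (empty — regression defined)
  G \ add = {ball_in(b1,rmC), carry(b3,right)} \ {carry(b3,right)} = {ball_in(b1,rmC)}
  ∪ pre   = {ball_in(b1,rmC)} ∪ {ball_in(b3,rmA), free(right), robot_in(rmA)}
          = {ball_in(b1,rmC), ball_in(b3,rmA), free(right), robot_in(rmA)}

== RESULT ==
["ball_in(b1,rmC)", "ball_in(b3,rmA)", "free(right)", "robot_in(rmA)"]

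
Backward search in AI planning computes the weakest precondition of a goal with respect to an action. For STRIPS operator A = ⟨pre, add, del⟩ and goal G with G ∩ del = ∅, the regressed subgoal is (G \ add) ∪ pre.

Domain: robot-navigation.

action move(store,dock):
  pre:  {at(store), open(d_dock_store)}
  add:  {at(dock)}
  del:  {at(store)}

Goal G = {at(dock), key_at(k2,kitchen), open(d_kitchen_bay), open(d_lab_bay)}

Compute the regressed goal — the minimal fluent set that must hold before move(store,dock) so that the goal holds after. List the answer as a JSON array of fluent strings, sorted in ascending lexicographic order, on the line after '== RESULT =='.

Regress:
  G ∩ del = {}  (empty — regression defined)
  G \ add = {at(dock), key_at(k2,kitchen), open(d_kitchen_bay), open(d_lab_bay)} \ {at(dock)} = {key_at(k2,kitchen), open(d_kitchen_bay), open(d_lab_bay)}
  ∪ pre   = {key_at(k2,kitchen), open(d_kitchen_bay), open(d_lab_bay)} ∪ {at(store), open(d_dock_store)}
          = {at(store), key_at(k2,kitchen), open(d_dock_store), open(d_kitchen_bay), open(d_lab_bay)}

== RESULT ==
["at(store)", "key_at(k2,kitchen)", "open(d_dock_store)", "open(d_kitchen_bay)", "open(d_lab_bay)"]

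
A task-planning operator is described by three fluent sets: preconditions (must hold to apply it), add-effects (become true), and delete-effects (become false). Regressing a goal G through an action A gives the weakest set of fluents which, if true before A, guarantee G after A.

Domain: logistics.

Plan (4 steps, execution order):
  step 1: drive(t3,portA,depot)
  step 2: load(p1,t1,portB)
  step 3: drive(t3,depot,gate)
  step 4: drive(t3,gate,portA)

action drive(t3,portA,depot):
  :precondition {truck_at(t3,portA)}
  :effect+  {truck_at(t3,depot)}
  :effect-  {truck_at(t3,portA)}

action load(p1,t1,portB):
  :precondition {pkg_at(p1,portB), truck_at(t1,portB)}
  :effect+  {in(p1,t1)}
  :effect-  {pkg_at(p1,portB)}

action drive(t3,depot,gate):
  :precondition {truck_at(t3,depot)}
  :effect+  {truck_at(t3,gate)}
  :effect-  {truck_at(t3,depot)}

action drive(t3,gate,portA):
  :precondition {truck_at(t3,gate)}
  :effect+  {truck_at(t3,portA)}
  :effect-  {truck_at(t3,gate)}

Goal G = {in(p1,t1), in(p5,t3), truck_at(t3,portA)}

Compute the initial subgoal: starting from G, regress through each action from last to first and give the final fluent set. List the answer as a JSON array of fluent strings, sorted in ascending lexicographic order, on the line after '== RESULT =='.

Regress step by step:
  through step 4 (drive(t3,gate,portA)): drop {truck_at(t3,portA)}, keep {in(p1,t1), in(p5,t3)}, require {truck_at(t3,gate)}
    → {in(p1,t1), in(p5,t3), truck_at(t3,gate)}
  through step 3 (drive(t3,depot,gate)): drop {truck_at(t3,gate)}, keep {in(p1,t1), in(p5,t3)}, require {truck_at(t3,depot)}
    → {in(p1,t1), in(p5,t3), truck_at(t3,depot)}
  through step 2 (load(p1,t1,portB)): drop {in(p1,t1)}, keep {in(p5,t3), truck_at(t3,depot)}, require {pkg_at(p1,portB), truck_at(t1,portB)}
    → {in(p5,t3), pkg_at(p1,portB), truck_at(t1,portB), truck_at(t3,depot)}
  through step 1 (drive(t3,portA,depot)): drop {truck_at(t3,depot)}, keep {in(p5,t3), pkg_at(p1,portB), truck_at(t1,portB)}, require {truck_at(t3,portA)}
    → {in(p5,t3), pkg_at(p1,portB), truck_at(t1,portB), truck_at(t3,portA)}

== RESULT ==
["in(p5,t3)", "pkg_at(p1,portB)", "truck_at(t1,portB)", "truck_at(t3,portA)"]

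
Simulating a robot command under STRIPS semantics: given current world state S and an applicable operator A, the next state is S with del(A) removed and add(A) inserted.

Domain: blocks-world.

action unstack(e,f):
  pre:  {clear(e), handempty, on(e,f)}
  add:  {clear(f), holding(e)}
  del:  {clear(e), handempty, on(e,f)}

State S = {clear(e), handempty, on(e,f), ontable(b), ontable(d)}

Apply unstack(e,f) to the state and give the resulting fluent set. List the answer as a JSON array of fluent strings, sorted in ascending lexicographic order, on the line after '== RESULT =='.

Compute (S \ del) ∪ add:
  pre ⊆ S: {clear(e), handempty, on(e,f)} ⊆ S  — applicable
  S \ del = {ontable(b), ontable(d)}
  ∪ add   = {clear(f), holding(e), ontable(b), ontable(d)}

== RESULT ==
["clear(f)", "holding(e)", "ontable(b)", "ontable(d)"]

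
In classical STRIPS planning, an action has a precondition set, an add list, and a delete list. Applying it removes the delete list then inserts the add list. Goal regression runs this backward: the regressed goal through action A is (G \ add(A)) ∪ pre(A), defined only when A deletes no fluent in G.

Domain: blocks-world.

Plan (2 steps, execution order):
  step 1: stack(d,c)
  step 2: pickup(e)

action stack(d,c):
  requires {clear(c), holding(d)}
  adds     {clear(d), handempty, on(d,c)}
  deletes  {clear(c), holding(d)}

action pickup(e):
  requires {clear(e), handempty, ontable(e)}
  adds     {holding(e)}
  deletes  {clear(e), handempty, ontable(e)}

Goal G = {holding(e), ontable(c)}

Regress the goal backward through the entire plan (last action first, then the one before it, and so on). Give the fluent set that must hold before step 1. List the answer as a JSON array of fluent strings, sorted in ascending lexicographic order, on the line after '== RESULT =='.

Regress step by step:
  through step 2 (pickup(e)): drop {holding(e)}, keep {ontable(c)}, require {clear(e), handempty, ontable(e)}
    → {clear(e), handempty, ontable(c), ontable(e)}
  through step 1 (stack(d,c)): drop {handempty}, keep {clear(e), ontable(c), ontable(e)}, require {clear(c), holding(d)}
    → {clear(c), clear(e), holding(d), ontable(c), ontable(e)}

== RESULT ==
["clear(c)", "clear(e)", "holding(d)", "ontable(c)", "ontable(e)"]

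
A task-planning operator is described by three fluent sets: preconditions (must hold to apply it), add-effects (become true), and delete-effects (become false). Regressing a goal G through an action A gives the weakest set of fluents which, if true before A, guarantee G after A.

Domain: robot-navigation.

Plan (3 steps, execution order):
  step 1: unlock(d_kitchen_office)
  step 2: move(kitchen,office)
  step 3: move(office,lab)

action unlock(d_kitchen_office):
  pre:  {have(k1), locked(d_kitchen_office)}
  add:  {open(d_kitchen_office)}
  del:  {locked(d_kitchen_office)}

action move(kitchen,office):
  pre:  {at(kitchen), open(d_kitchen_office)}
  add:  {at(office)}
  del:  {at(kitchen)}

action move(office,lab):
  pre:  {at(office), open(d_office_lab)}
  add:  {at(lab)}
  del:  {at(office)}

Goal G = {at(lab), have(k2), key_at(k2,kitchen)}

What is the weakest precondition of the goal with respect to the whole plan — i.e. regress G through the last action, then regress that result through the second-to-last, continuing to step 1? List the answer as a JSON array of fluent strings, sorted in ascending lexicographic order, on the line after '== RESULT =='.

Regress step by step:
  through step 3 (move(office,lab)): drop {at(lab)}, keep {have(k2), key_at(k2,kitchen)}, require {at(office), open(d_office_lab)}
    → {at(office), have(k2), key_at(k2,kitchen), open(d_office_lab)}
  through step 2 (move(kitchen,office)): drop {at(office)}, keep {have(k2), key_at(k2,kitchen), open(d_office_lab)}, require {at(kitchen), open(d_kitchen_office)}
    → {at(kitchen), have(k2), key_at(k2,kitchen), open(d_kitchen_office), open(d_office_lab)}
  through step 1 (unlock(d_kitchen_office)): drop {open(d_kitchen_office)}, keep {at(kitchen), have(k2), key_at(k2,kitchen), open(d_office_lab)}, require {have(k1), locked(d_kitchen_office)}
    → {at(kitchen), have(k1), have(k2), key_at(k2,kitchen), locked(d_kitchen_office), open(d_office_lab)}

== RESULT ==
["at(kitchen)", "have(k1)", "have(k2)", "key_at(k2,kitchen)", "locked(d_kitchen_office)", "open(d_office_lab)"]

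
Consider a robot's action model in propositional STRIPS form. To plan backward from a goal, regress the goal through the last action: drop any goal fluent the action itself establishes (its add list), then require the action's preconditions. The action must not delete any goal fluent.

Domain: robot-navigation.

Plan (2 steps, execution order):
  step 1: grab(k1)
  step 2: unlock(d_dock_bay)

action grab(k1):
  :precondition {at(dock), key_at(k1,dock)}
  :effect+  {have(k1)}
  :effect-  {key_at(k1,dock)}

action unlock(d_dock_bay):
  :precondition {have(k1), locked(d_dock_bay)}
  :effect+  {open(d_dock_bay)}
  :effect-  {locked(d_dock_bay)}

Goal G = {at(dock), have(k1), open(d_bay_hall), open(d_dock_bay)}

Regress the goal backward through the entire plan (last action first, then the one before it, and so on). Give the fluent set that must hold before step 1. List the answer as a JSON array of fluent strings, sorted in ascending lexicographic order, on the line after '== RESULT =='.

Regress step by step:
  through step 2 (unlock(d_dock_bay)): drop {open(d_dock_bay)}, keep {at(dock), have(k1), open(d_bay_hall)}, require {have(k1), locked(d_dock_bay)}
    → {at(dock), have(k1), locked(d_dock_bay), open(d_bay_hall)}
  through step 1 (grab(k1)): drop {have(k1)}, keep {at(dock), locked(d_dock_bay), open(d_bay_hall)}, require {at(dock), key_at(k1,dock)}
    → {at(dock), key_at(k1,dock), locked(d_dock_bay), open(d_bay_hall)}

== RESULT ==
["at(dock)", "key_at(k1,dock)", "locked(d_dock_bay)", "open(d_bay_hall)"]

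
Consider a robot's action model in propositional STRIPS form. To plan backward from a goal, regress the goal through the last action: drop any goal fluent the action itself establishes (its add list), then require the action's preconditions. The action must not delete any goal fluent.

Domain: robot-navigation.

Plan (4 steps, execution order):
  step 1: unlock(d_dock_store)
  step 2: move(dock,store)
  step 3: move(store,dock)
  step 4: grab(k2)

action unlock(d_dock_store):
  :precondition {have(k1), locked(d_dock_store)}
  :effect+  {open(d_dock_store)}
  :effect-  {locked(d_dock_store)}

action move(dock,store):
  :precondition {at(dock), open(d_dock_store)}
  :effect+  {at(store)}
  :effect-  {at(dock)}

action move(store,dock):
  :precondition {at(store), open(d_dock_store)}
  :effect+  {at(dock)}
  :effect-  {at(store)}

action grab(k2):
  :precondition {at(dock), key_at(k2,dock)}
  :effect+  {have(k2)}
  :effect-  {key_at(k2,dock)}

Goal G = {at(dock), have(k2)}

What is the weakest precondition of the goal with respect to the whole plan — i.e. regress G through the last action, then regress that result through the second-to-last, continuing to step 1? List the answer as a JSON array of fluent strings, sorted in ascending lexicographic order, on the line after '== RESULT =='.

Regress step by step:
  through step 4 (grab(k2)): drop {have(k2)}, keep {at(dock)}, require {at(dock), key_at(k2,dock)}
    → {at(dock), key_at(k2,dock)}
  through step 3 (move(store,dock)): drop {at(dock)}, keep {key_at(k2,dock)}, require {at(store), open(d_dock_store)}
    → {at(store), key_at(k2,dock), open(d_dock_store)}
  through step 2 (move(dock,store)): drop {at(store)}, keep {key_at(k2,dock), open(d_dock_store)}, require {at(dock), open(d_dock_store)}
    → {at(dock), key_at(k2,dock), open(d_dock_store)}
  through step 1 (unlock(d_dock_store)): drop {open(d_dock_store)}, keep {at(dock), key_at(k2,dock)}, require {have(k1), locked(d_dock_store)}
    → {at(dock), have(k1), key_at(k2,dock), locked(d_dock_store)}

== RESULT ==
["at(dock)", "have(k1)", "key_at(k2,dock)", "locked(d_dock_store)"]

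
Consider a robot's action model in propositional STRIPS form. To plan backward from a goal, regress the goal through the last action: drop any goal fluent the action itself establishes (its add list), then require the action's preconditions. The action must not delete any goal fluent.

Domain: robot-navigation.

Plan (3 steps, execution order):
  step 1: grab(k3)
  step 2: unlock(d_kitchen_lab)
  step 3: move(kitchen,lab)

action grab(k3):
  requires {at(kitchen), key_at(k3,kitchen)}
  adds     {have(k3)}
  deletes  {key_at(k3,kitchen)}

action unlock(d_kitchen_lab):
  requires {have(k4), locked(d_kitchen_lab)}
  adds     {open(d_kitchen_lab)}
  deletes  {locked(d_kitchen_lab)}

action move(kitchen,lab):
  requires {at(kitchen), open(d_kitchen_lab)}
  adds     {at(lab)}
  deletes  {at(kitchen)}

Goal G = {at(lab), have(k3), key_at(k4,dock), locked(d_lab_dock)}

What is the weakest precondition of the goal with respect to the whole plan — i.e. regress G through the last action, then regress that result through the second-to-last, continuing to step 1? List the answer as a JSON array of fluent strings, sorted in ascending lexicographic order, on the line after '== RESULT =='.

Regress step by step:
  through step 3 (move(kitchen,lab)): drop {at(lab)}, keep {have(k3), key_at(k4,dock), locked(d_lab_dock)}, require {at(kitchen), open(d_kitchen_lab)}
    → {at(kitchen), have(k3), key_at(k4,dock), locked(d_lab_dock), open(d_kitchen_lab)}
  through step 2 (unlock(d_kitchen_lab)): drop {open(d_kitchen_lab)}, keep {at(kitchen), have(k3), key_at(k4,dock), locked(d_lab_dock)}, require {have(k4), locked(d_kitchen_lab)}
    → {at(kitchen), have(k3), have(k4), key_at(k4,dock), locked(d_kitchen_lab), locked(d_lab_dock)}
  through step 1 (grab(k3)): drop {have(k3)}, keep {at(kitchen), have(k4), key_at(k4,dock), locked(d_kitchen_lab), locked(d_lab_dock)}, require {at(kitchen), key_at(k3,kitchen)}
    → {at(kitchen), have(k4), key_at(k3,kitchen), key_at(k4,dock), locked(d_kitchen_lab), locked(d_lab_dock)}

== RESULT ==
["at(kitchen)", "have(k4)", "key_at(k3,kitchen)", "key_at(k4,dock)", "locked(d_kitchen_lab)", "locked(d_lab_dock)"]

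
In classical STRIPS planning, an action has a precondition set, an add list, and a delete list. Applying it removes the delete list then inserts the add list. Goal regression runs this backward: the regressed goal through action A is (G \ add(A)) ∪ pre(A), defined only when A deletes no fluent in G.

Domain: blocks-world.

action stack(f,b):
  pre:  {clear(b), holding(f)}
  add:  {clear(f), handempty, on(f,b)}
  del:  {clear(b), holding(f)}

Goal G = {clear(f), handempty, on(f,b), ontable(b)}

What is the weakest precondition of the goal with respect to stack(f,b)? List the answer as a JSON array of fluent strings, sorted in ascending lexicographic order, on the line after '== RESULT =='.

Compute (G \ add) ∪ pre:
  G ∩ del = {}  (empty — regression defined)
  G \ add = {clear(f), handempty, on(f,b), ontable(b)} \ {clear(f), handempty, on(f,b)} = {ontable(b)}
  ∪ pre   = {ontable(b)} ∪ {clear(b), holding(f)}
          = {clear(b), holding(f), ontable(b)}

== RESULT ==
["clear(b)", "holding(f)", "ontable(b)"]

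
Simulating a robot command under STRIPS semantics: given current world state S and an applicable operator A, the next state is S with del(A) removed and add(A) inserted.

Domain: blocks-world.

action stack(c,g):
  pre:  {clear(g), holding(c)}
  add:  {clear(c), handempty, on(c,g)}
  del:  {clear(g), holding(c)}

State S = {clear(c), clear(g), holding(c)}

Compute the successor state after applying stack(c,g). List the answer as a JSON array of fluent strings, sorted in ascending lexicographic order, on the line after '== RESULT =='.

Compute (S \ del) ∪ add:
  pre ⊆ S: {clear(g), holding(c)} ⊆ S  — applicable
  S \ del = {clear(c)}
  ∪ add   = {clear(c), handempty, on(c,g)}

== RESULT ==
["clear(c)", "handempty", "on(c,g)"]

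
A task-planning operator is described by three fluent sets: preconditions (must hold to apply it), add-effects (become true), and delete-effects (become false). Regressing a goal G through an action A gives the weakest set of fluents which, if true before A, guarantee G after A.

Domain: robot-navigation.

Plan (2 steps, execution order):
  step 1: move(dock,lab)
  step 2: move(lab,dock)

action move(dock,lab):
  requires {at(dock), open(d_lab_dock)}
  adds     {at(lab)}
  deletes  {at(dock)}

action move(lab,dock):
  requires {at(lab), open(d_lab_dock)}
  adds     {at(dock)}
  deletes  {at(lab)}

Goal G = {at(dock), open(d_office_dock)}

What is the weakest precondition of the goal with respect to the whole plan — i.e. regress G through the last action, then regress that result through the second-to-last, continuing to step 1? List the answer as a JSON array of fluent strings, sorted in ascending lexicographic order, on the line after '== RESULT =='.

Regress step by step:
  through step 2 (move(lab,dock)): drop {at(dock)}, keep {open(d_office_dock)}, require {at(lab), open(d_lab_dock)}
    → {at(lab), open(d_lab_dock), open(d_office_dock)}
  through step 1 (move(dock,lab)): drop {at(lab)}, keep {open(d_lab_dock), open(d_office_dock)}, require {at(dock), open(d_lab_dock)}
    → {at(dock), open(d_lab_dock), open(d_office_dock)}

== RESULT ==
["at(dock)", "open(d_lab_dock)", "open(d_office_dock)"]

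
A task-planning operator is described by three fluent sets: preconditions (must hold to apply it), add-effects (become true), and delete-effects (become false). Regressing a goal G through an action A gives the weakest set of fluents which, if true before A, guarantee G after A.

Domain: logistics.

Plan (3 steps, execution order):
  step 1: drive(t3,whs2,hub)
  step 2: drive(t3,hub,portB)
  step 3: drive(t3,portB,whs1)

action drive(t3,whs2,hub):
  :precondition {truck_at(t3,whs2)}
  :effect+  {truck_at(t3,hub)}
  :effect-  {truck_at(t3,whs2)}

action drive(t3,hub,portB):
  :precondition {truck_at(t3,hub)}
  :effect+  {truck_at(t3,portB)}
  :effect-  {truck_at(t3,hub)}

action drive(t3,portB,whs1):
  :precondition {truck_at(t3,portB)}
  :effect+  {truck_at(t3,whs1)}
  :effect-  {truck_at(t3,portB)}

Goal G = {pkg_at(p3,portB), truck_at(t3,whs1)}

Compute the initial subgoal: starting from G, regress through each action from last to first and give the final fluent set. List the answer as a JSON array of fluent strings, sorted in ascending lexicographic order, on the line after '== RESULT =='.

Regress step by step:
  through step 3 (drive(t3,portB,whs1)): drop {truck_at(t3,whs1)}, keep {pkg_at(p3,portB)}, require {truck_at(t3,portB)}
    → {pkg_at(p3,portB), truck_at(t3,portB)}
  through step 2 (drive(t3,hub,portB)): drop {truck_at(t3,portB)}, keep {pkg_at(p3,portB)}, require {truck_at(t3,hub)}
    → {pkg_at(p3,portB), truck_at(t3,hub)}
  through step 1 (drive(t3,whs2,hub)): drop {truck_at(t3,hub)}, keep {pkg_at(p3,portB)}, require {truck_at(t3,whs2)}
    → {pkg_at(p3,portB), truck_at(t3,whs2)}

== RESULT ==
["pkg_at(p3,portB)", "truck_at(t3,whs2)"]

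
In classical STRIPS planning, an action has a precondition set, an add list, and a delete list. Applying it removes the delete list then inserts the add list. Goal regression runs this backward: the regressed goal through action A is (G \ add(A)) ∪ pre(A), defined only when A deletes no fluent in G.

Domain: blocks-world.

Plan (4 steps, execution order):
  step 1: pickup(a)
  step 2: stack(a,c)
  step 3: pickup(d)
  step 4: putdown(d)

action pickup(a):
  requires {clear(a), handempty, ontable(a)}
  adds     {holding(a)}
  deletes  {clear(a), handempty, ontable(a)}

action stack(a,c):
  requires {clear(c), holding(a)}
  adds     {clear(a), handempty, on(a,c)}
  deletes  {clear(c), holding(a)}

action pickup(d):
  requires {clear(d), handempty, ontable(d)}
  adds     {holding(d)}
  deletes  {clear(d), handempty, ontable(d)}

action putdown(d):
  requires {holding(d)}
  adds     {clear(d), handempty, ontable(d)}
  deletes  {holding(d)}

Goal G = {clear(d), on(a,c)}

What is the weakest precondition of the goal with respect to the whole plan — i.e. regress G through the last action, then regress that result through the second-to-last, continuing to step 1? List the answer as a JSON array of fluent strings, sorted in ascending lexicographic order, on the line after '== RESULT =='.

Work backward from the goal:
  through step 4 (putdown(d)): drop {clear(d)}, keep {on(a,c)}, require {holding(d)}
    → {holding(d), on(a,c)}
  through step 3 (pickup(d)): drop {holding(d)}, keep {on(a,c)}, require {clear(d), handempty, ontable(d)}
    → {clear(d), handempty, on(a,c), ontable(d)}
  through step 2 (stack(a,c)): drop {handempty, on(a,c)}, keep {clear(d), ontable(d)}, require {clear(c), holding(a)}
    → {clear(c), clear(d), holding(a), ontable(d)}
  through step 1 (pickup(a)): drop {holding(a)}, keep {clear(c), clear(d), ontable(d)}, require {clear(a), handempty, ontable(a)}
    → {clear(a), clear(c), clear(d), handempty, ontable(a), ontable(d)}

== RESULT ==
["clear(a)", "clear(c)", "clear(d)", "handempty", "ontable(a)", "ontable(d)"]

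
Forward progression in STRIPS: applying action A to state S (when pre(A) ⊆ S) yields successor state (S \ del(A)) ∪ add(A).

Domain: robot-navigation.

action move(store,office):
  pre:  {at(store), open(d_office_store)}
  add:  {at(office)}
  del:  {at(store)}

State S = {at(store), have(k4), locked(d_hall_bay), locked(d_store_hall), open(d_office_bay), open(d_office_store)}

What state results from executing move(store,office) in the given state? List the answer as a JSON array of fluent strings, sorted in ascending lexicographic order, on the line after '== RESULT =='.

Compute (S \ del) ∪ add:
  pre ⊆ S: {at(store), open(d_office_store)} ⊆ S  — applicable
  S \ del = {have(k4), locked(d_hall_bay), locked(d_store_hall), open(d_office_bay), open(d_office_store)}
  ∪ add   = {at(office), have(k4), locked(d_hall_bay), locked(d_store_hall), open(d_office_bay), open(d_office_store)}

== RESULT ==
["at(office)", "have(k4)", "locked(d_hall_bay)", "locked(d_store_hall)", "open(d_office_bay)", "open(d_office_store)"]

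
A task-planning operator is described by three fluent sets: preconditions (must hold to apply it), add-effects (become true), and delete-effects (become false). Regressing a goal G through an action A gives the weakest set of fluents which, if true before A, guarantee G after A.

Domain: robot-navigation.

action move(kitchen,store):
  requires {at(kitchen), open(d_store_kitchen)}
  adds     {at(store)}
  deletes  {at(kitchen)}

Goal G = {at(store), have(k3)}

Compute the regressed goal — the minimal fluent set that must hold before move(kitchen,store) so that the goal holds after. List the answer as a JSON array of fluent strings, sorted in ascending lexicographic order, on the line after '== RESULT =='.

Regress:
  G ∩ del = {}  (empty — regression defined)
  G \ add = {at(store), have(k3)} \ {at(store)} = {have(k3)}
  ∪ pre   = {have(k3)} ∪ {at(kitchen), open(d_store_kitchen)}
          = {at(kitchen), have(k3), open(d_store_kitchen)}

== RESULT ==
["at(kitchen)", "have(k3)", "open(d_store_kitchen)"]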